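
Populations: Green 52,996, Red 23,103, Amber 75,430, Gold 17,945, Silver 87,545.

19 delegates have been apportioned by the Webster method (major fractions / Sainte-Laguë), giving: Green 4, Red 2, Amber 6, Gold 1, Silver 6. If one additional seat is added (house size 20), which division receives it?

Priority for the next seat is population ÷ (current seats + 0.5).
Priorities: Green 11776.889, Red 9241.200, Amber 11604.615, Gold 11963.333, Silver 13468.462.
Highest priority: Silver.

Silver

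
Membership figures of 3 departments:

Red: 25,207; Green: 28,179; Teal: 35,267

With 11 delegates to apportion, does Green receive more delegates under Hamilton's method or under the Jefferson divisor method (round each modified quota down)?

Hamilton: Red 3, Green 4, Teal 4.
Jefferson: Red 3, Green 3, Teal 5.
Green gets 4 under Hamilton and 3 under Jefferson.

Hamilton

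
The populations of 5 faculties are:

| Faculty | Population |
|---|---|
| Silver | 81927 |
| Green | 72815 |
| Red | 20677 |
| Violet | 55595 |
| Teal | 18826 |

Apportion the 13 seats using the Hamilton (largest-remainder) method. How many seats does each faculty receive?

Total 249840; standard divisor 249840/13 ≈ 19218.462.
Standard quotas: Silver 4.2629, Green 3.7888, Red 1.0759, Violet 2.8928, Teal 0.9796.
Lower quotas: Silver 4, Green 3, Red 1, Violet 2, Teal 0 (sum 10, leaving 3 seats).
Remainders in descending order: Teal 0.9796, Violet 0.8928, Green 0.7888, Silver 0.2629, Red 0.0759.
The surplus seats go to Teal, Violet, Green.

Silver=4, Green=4, Red=1, Violet=3, Teal=1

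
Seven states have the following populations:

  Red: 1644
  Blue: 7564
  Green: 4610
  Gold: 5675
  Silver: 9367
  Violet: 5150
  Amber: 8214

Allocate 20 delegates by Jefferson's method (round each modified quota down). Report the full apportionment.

Standard divisor 42224/20 ≈ 2111.2; standard quotas: Red 0.779, Blue 3.583, Green 2.184, Gold 2.688, Silver 4.437, Violet 2.439, Amber 3.891.
Rounding down gives 0, 3, 2, 2, 4, 2, 3 = 16 seats, so the divisor must be adjusted.
With modified divisor 1800: modified quotas Red 0.913, Blue 4.202, Green 2.561, Gold 3.153, Silver 5.204, Violet 2.861, Amber 4.563.
Rounding down: Red 0, Blue 4, Green 2, Gold 3, Silver 5, Violet 2, Amber 4 (total 20).

Red 0, Blue 4, Green 2, Gold 3, Silver 5, Violet 2, Amber 4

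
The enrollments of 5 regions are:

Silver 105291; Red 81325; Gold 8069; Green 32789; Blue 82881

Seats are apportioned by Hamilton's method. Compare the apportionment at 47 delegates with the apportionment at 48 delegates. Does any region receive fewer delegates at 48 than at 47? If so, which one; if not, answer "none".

none

At 47 seats: Silver 16, Red 12, Gold 1, Green 5, Blue 13.
At 48 seats: Silver 16, Red 13, Gold 1, Green 5, Blue 13.
No region's allocation decreased.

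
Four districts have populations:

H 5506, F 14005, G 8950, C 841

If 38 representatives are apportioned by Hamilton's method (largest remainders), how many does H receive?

7

Standard divisor: 29302 ÷ 38 ≈ 771.105.
Standard quotas: H 7.1404, F 18.1622, G 11.6067, C 1.0906.
Lower quotas: H 7, F 18, G 11, C 1 (sum 37, leaving 1 seat).
Remainders in descending order: G 0.6067, F 0.1622, H 0.1404, C 0.0906.
Largest remainder: G receives the extra seat.
H receives 7.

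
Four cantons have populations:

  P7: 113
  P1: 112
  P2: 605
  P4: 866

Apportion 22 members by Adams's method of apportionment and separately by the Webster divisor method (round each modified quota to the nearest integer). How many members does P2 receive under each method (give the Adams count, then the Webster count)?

7 and 8

Adams: P7 2, P1 2, P2 7, P4 11.
Webster: P7 2, P1 1, P2 8, P4 11.
P2 gets 7 under Adams and 8 under Webster.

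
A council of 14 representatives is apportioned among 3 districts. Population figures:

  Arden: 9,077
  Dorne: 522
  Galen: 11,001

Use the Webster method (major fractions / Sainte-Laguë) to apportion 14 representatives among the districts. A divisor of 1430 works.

Arden=6, Dorne=0, Galen=8

With modified divisor 1430: modified quotas Arden 6.348, Dorne 0.365, Galen 7.693.
Rounding to the nearest integer: Arden 6, Dorne 0, Galen 8 (total 14).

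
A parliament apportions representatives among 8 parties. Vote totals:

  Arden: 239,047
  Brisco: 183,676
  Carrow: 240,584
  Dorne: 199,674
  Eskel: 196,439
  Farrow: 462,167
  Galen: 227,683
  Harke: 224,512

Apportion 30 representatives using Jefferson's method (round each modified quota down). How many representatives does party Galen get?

3

Standard divisor 1973782/30 ≈ 65792.733; standard quotas: Arden 3.633, Brisco 2.792, Carrow 3.657, Dorne 3.035, Eskel 2.986, Farrow 7.025, Galen 3.461, Harke 3.412.
Rounding down gives 3, 2, 3, 3, 2, 7, 3, 3 = 26 seats, so the divisor must be adjusted.
With modified divisor 58800: modified quotas Arden 4.065, Brisco 3.124, Carrow 4.092, Dorne 3.396, Eskel 3.341, Farrow 7.860, Galen 3.872, Harke 3.818.
Rounding down: Arden 4, Brisco 3, Carrow 4, Dorne 3, Eskel 3, Farrow 7, Galen 3, Harke 3 (total 30).
Galen receives 3.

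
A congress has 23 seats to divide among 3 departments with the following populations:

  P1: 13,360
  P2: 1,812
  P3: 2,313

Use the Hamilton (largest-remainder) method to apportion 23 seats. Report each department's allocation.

Standard divisor: 17485 ÷ 23 ≈ 760.217.
Standard quotas: P1 17.5739, P2 2.3835, P3 3.0426.
Lower quotas: P1 17, P2 2, P3 3 (sum 22, leaving 1 seat).
Remainders in descending order: P1 0.5739, P2 0.3835, P3 0.0426.
The surplus seat goes to P1.

P1 18, P2 2, P3 3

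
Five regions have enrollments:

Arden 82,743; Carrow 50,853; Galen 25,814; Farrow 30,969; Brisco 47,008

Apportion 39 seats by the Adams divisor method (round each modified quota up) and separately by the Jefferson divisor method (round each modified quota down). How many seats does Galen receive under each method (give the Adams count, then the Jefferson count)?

Adams: Arden 13, Carrow 8, Galen 5, Farrow 5, Brisco 8.
Jefferson: Arden 14, Carrow 8, Galen 4, Farrow 5, Brisco 8.
Galen gets 5 under Adams and 4 under Jefferson.

5 and 4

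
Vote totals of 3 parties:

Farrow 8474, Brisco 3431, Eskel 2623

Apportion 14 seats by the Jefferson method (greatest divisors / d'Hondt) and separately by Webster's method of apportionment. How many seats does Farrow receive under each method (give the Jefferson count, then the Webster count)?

Jefferson: Farrow 9, Brisco 3, Eskel 2.
Webster: Farrow 8, Brisco 3, Eskel 3.
Farrow gets 9 under Jefferson and 8 under Webster.

9 and 8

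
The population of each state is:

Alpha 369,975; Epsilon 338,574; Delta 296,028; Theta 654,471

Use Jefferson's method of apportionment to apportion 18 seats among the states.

Standard divisor 1659048/18 ≈ 92169.333; standard quotas: Alpha 4.014, Epsilon 3.673, Delta 3.212, Theta 7.101.
Rounding down gives 4, 3, 3, 7 = 17 seats, so the divisor must be adjusted.
With modified divisor 83200: modified quotas Alpha 4.447, Epsilon 4.069, Delta 3.558, Theta 7.866.
Rounding down: Alpha 4, Epsilon 4, Delta 3, Theta 7 (total 18).

Alpha=4, Epsilon=4, Delta=3, Theta=7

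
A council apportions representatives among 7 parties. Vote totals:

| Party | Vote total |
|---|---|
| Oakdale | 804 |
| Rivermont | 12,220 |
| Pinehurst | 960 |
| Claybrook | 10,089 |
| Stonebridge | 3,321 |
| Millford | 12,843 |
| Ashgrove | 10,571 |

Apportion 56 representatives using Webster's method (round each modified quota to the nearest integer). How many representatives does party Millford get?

Standard divisor 50808/56 ≈ 907.286; standard quotas: Oakdale 0.886, Rivermont 13.469, Pinehurst 1.058, Claybrook 11.120, Stonebridge 3.660, Millford 14.155, Ashgrove 11.651.
Rounding to the nearest integer gives Oakdale 1, Rivermont 13, Pinehurst 1, Claybrook 11, Stonebridge 4, Millford 14, Ashgrove 12 — total 56, matching the house size, so no adjustment is needed.
Millford receives 14.

14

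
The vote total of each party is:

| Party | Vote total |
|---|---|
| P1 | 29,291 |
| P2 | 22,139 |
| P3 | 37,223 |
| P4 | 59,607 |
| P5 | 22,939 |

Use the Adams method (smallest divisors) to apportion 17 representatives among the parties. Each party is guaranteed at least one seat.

Standard divisor 171199/17 ≈ 10070.529; standard quotas: P1 2.909, P2 2.198, P3 3.696, P4 5.919, P5 2.278.
Rounding up gives 3, 3, 4, 6, 3 = 19 seats, so the divisor must be adjusted.
With modified divisor 11700: modified quotas P1 2.504, P2 1.892, P3 3.181, P4 5.095, P5 1.961.
Rounding up: P1 3, P2 2, P3 4, P4 6, P5 2 (total 17).

P1: 3, P2: 2, P3: 4, P4: 6, P5: 2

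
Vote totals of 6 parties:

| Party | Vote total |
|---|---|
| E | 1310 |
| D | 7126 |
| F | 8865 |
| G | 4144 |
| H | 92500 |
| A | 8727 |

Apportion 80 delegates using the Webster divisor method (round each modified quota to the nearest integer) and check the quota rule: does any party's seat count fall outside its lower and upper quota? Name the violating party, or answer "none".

H

Standard quotas: E 0.854, D 4.647, F 5.781, G 2.702, H 60.323, A 5.691.
Webster allocation: E 1, D 5, F 6, G 3, H 59, A 6.
H has quota 60.323 (lower 60, upper 61) but receives 59 — outside the quota interval.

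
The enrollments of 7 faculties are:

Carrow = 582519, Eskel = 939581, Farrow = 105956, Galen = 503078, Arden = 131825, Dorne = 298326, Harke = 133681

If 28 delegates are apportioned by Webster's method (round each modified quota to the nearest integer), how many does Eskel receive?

Standard divisor 2694966/28 ≈ 96248.786; standard quotas: Carrow 6.052, Eskel 9.762, Farrow 1.101, Galen 5.227, Arden 1.370, Dorne 3.100, Harke 1.389.
Rounding to the nearest integer gives 6, 10, 1, 5, 1, 3, 1 = 27 seats, so the divisor must be adjusted.
With modified divisor 90500: modified quotas Carrow 6.437, Eskel 10.382, Farrow 1.171, Galen 5.559, Arden 1.457, Dorne 3.296, Harke 1.477.
Rounding to the nearest integer: Carrow 6, Eskel 10, Farrow 1, Galen 6, Arden 1, Dorne 3, Harke 1 (total 28).
Eskel receives 10.

10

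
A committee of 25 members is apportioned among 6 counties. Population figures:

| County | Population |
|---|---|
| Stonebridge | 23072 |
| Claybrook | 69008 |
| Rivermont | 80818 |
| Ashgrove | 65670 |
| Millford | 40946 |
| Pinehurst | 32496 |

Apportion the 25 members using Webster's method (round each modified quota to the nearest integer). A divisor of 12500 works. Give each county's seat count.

With modified divisor 12500: modified quotas Stonebridge 1.846, Claybrook 5.521, Rivermont 6.465, Ashgrove 5.254, Millford 3.276, Pinehurst 2.600.
Rounding to the nearest integer: Stonebridge 2, Claybrook 6, Rivermont 6, Ashgrove 5, Millford 3, Pinehurst 3 (total 25).

Stonebridge 2; Claybrook 6; Rivermont 6; Ashgrove 5; Millford 3; Pinehurst 3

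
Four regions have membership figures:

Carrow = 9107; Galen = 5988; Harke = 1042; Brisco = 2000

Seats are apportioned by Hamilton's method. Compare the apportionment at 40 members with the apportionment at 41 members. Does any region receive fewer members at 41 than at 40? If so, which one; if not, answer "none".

At 40 seats: Carrow 20, Galen 13, Harke 2, Brisco 5.
At 41 seats: Carrow 21, Galen 14, Harke 2, Brisco 4.
Brisco drops from 5 to 4.

Brisco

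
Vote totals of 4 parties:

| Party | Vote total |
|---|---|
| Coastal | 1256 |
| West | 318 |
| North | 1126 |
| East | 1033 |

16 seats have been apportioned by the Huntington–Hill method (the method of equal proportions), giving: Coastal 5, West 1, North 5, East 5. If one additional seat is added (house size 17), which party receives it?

Priority for the next seat is population ÷ (√(s·(s+1))).
Priorities: Coastal 229.313, West 224.860, North 205.579, East 188.599.
Highest priority: Coastal.

Coastal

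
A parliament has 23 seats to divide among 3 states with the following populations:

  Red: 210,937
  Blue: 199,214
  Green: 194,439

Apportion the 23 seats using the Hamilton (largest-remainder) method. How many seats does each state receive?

Red=8, Blue=8, Green=7

Total 604590; standard divisor 604590/23 ≈ 26286.522.
Standard quotas: Red 8.0245, Blue 7.5786, Green 7.3969.
Lower quotas: Red 8, Blue 7, Green 7 (sum 22, leaving 1 seat).
Remainders in descending order: Blue 0.5786, Green 0.3969, Red 0.0245.
The surplus seat goes to Blue.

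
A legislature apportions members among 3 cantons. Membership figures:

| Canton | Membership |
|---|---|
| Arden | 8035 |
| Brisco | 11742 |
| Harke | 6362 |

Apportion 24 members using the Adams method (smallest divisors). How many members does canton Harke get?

6

Standard divisor 26139/24 ≈ 1089.125; standard quotas: Arden 7.377, Brisco 10.781, Harke 5.841.
Rounding up gives 8, 11, 6 = 25 seats, so the divisor must be adjusted.
With modified divisor 1160: modified quotas Arden 6.927, Brisco 10.122, Harke 5.484.
Rounding up: Arden 7, Brisco 11, Harke 6 (total 24).
Harke receives 6.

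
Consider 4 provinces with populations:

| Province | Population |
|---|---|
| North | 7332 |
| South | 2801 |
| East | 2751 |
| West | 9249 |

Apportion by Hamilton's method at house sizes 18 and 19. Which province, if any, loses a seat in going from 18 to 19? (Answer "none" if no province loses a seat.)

none

At 18 seats: North 6, South 2, East 2, West 8.
At 19 seats: North 6, South 3, East 2, West 8.
No province's allocation decreased.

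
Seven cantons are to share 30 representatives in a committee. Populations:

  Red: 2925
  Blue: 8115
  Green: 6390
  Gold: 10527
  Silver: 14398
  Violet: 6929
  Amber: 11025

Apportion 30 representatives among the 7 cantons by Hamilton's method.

Standard divisor: 60309 ÷ 30 ≈ 2010.3.
Standard quotas: Red 1.4550, Blue 4.0367, Green 3.1786, Gold 5.2365, Silver 7.1621, Violet 3.4467, Amber 5.4843.
Lower quotas: Red 1, Blue 4, Green 3, Gold 5, Silver 7, Violet 3, Amber 5 (sum 28, leaving 2 seats).
Remainders in descending order: Amber 0.4843, Red 0.4550, Violet 0.4467, Gold 0.2365, Green 0.1786, Silver 0.1621, Blue 0.0367.
Largest remainders: Amber, Red receive the extra seats.

Red: 2; Blue: 4; Green: 3; Gold: 5; Silver: 7; Violet: 3; Amber: 6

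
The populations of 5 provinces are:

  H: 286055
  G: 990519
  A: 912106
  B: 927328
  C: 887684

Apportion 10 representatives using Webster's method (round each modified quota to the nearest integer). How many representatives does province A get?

Standard divisor 4003692/10 ≈ 400369.2; standard quotas: H 0.714, G 2.474, A 2.278, B 2.316, C 2.217.
Rounding to the nearest integer gives 1, 2, 2, 2, 2 = 9 seats, so the divisor must be adjusted.
With modified divisor 383600: modified quotas H 0.746, G 2.582, A 2.378, B 2.417, C 2.314.
Rounding to the nearest integer: H 1, G 3, A 2, B 2, C 2 (total 10).
A receives 2.

2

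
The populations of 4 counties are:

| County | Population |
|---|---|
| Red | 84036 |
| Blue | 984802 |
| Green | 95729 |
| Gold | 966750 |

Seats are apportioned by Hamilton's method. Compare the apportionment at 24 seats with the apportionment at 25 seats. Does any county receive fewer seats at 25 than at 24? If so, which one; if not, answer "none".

At 24 seats: Red 1, Blue 11, Green 1, Gold 11.
At 25 seats: Red 1, Blue 12, Green 1, Gold 11.
No county's allocation decreased.

none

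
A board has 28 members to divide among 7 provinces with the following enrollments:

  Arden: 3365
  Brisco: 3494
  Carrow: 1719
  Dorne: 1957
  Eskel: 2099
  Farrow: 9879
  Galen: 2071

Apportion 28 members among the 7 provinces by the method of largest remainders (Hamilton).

The standard divisor is 24584/28 = 878.
Standard quotas: Arden 3.8326, Brisco 3.9795, Carrow 1.9579, Dorne 2.2289, Eskel 2.3907, Farrow 11.2517, Galen 2.3588.
Lower quotas: Arden 3, Brisco 3, Carrow 1, Dorne 2, Eskel 2, Farrow 11, Galen 2 (sum 24, leaving 4 seats).
Remainders in descending order: Brisco 0.9795, Carrow 0.9579, Arden 0.8326, Eskel 0.3907, Galen 0.3588, Farrow 0.2517, Dorne 0.2289.
Largest remainders: Brisco, Carrow, Arden, Eskel receive the extra seats.

Arden: 4, Brisco: 4, Carrow: 2, Dorne: 2, Eskel: 3, Farrow: 11, Galen: 2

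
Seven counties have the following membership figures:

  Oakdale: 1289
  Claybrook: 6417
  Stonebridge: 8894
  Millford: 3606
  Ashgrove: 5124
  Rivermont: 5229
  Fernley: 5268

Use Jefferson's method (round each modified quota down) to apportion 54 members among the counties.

Oakdale: 2, Claybrook: 10, Stonebridge: 13, Millford: 5, Ashgrove: 8, Rivermont: 8, Fernley: 8

Standard divisor 35827/54 ≈ 663.463; standard quotas: Oakdale 1.943, Claybrook 9.672, Stonebridge 13.405, Millford 5.435, Ashgrove 7.723, Rivermont 7.881, Fernley 7.940.
Rounding down gives 1, 9, 13, 5, 7, 7, 7 = 49 seats, so the divisor must be adjusted.
With modified divisor 638: modified quotas Oakdale 2.020, Claybrook 10.058, Stonebridge 13.940, Millford 5.652, Ashgrove 8.031, Rivermont 8.196, Fernley 8.257.
Rounding down: Oakdale 2, Claybrook 10, Stonebridge 13, Millford 5, Ashgrove 8, Rivermont 8, Fernley 8 (total 54).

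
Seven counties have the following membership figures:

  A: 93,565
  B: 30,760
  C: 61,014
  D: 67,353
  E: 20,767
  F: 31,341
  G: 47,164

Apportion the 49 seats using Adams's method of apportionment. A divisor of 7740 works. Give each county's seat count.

With modified divisor 7740: modified quotas A 12.089, B 3.974, C 7.883, D 8.702, E 2.683, F 4.049, G 6.094.
Rounding up: A 13, B 4, C 8, D 9, E 3, F 5, G 7 (total 49).

A=13; B=4; C=8; D=9; E=3; F=5; G=7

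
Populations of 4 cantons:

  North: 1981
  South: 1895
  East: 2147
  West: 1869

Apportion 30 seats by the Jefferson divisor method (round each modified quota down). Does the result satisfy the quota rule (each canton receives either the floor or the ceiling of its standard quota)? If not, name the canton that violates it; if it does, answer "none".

Standard quotas: North 7.530, South 7.203, East 8.161, West 7.105.
Jefferson allocation: North 8, South 7, East 8, West 7.
Every allocation lies between the lower and upper quota.

none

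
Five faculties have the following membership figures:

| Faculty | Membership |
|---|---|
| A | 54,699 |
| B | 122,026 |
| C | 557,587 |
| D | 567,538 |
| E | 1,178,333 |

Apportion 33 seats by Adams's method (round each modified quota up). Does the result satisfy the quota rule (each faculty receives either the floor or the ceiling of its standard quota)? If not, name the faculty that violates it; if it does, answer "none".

Standard quotas: A 0.728, B 1.624, C 7.419, D 7.551, E 15.678.
Adams allocation: A 1, B 2, C 7, D 8, E 15.
Every allocation lies between the lower and upper quota.

none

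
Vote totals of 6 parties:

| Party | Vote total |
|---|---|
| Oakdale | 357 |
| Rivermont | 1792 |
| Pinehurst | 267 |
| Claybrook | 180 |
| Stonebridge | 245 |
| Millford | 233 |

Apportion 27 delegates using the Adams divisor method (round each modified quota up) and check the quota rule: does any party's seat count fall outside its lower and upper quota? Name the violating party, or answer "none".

Standard quotas: Oakdale 3.136, Rivermont 15.740, Pinehurst 2.345, Claybrook 1.581, Stonebridge 2.152, Millford 2.047.
Adams allocation: Oakdale 3, Rivermont 15, Pinehurst 3, Claybrook 2, Stonebridge 2, Millford 2.
Every allocation lies between the lower and upper quota.

none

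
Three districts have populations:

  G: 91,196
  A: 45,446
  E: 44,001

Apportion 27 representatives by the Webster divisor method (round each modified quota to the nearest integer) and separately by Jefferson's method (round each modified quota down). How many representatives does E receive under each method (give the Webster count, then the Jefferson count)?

Webster: G 13, A 7, E 7.
Jefferson: G 14, A 7, E 6.
E gets 7 under Webster and 6 under Jefferson.

7 and 6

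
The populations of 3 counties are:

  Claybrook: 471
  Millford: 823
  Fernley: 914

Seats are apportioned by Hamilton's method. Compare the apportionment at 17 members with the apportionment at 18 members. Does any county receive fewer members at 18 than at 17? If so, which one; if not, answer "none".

none

At 17 seats: Claybrook 4, Millford 6, Fernley 7.
At 18 seats: Claybrook 4, Millford 7, Fernley 7.
No county's allocation decreased.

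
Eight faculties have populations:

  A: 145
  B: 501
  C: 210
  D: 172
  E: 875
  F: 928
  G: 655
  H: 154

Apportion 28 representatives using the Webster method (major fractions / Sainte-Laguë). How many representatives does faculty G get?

Standard divisor 3640/28 ≈ 130; standard quotas: A 1.115, B 3.854, C 1.615, D 1.323, E 6.731, F 7.138, G 5.038, H 1.185.
Rounding to the nearest integer gives A 1, B 4, C 2, D 1, E 7, F 7, G 5, H 1 — total 28, matching the house size, so no adjustment is needed.
G receives 5.

5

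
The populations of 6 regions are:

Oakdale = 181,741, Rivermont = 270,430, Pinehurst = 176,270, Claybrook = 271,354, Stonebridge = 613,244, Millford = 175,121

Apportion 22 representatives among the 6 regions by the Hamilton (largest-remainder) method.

Oakdale: 2; Rivermont: 4; Pinehurst: 2; Claybrook: 4; Stonebridge: 8; Millford: 2

The standard divisor is 1688160/22 ≈ 76734.545.
Standard quotas: Oakdale 2.3684, Rivermont 3.5242, Pinehurst 2.2971, Claybrook 3.5363, Stonebridge 7.9918, Millford 2.2822.
Lower quotas: Oakdale 2, Rivermont 3, Pinehurst 2, Claybrook 3, Stonebridge 7, Millford 2 (sum 19, leaving 3 seats).
Remainders in descending order: Stonebridge 0.9918, Claybrook 0.5363, Rivermont 0.5242, Oakdale 0.3684, Pinehurst 0.2971, Millford 0.2822.
The surplus seats go to Stonebridge, Claybrook, Rivermont.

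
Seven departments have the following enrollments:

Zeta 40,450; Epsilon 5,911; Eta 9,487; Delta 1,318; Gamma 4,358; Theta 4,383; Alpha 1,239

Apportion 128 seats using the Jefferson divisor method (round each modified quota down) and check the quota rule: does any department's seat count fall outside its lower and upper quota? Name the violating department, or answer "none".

Standard quotas: Zeta 77.110, Epsilon 11.268, Eta 18.085, Delta 2.512, Gamma 8.308, Theta 8.355, Alpha 2.362.
Jefferson allocation: Zeta 79, Epsilon 11, Eta 18, Delta 2, Gamma 8, Theta 8, Alpha 2.
Zeta has quota 77.110 (lower 77, upper 78) but receives 79 — outside the quota interval.

Zeta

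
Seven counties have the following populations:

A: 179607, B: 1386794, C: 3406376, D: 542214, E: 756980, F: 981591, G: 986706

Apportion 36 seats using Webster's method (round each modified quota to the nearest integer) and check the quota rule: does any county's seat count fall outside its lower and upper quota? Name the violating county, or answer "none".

C

Standard quotas: A 0.785, B 6.059, C 14.882, D 2.369, E 3.307, F 4.288, G 4.311.
Webster allocation: A 1, B 6, C 16, D 2, E 3, F 4, G 4.
C has quota 14.882 (lower 14, upper 15) but receives 16 — outside the quota interval.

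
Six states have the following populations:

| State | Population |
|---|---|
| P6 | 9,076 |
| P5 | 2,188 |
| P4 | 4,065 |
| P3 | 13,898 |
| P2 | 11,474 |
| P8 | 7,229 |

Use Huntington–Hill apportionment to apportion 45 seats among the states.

With divisor 1082: modified quotas P6 8.388, P5 2.022, P4 3.757, P3 12.845, P2 10.604, P8 6.681.
Geometric-mean thresholds: P6 √(8·9)=8.485, P5 √(2·3)=2.449, P4 √(3·4)=3.464, P3 √(12·13)=12.490, P2 √(10·11)=10.488, P8 √(6·7)=6.481.
Each quota rounded against its threshold gives P6 8, P5 2, P4 4, P3 13, P2 11, P8 7 (total 45).

P6: 8, P5: 2, P4: 4, P3: 13, P2: 11, P8: 7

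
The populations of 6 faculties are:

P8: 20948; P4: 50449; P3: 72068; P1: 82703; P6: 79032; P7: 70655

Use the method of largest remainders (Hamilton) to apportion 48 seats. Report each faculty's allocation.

Standard divisor: 375855 ÷ 48 ≈ 7830.312.
Standard quotas: P8 2.6752, P4 6.4428, P3 9.2037, P1 10.5619, P6 10.0931, P7 9.0233.
Lower quotas: P8 2, P4 6, P3 9, P1 10, P6 10, P7 9 (sum 46, leaving 2 seats).
Remainders in descending order: P8 0.6752, P1 0.5619, P4 0.4428, P3 0.2037, P6 0.0931, P7 0.0233.
Largest remainders: P8, P1 receive the extra seats.

P8 3; P4 6; P3 9; P1 11; P6 10; P7 9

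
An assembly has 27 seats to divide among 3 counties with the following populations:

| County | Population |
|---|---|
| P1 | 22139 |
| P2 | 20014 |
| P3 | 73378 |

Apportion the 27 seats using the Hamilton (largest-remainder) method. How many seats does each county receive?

P1 5, P2 5, P3 17

The standard divisor is 115531/27 ≈ 4278.926.
Standard quotas: P1 5.1740, P2 4.6773, P3 17.1487.
Lower quotas: P1 5, P2 4, P3 17 (sum 26, leaving 1 seat).
Remainders in descending order: P2 0.6773, P1 0.1740, P3 0.1487.
The surplus seat goes to P2.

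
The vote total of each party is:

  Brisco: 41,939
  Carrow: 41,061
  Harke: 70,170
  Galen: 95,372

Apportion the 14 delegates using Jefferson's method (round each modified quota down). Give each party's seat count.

Standard divisor 248542/14 ≈ 17753; standard quotas: Brisco 2.362, Carrow 2.313, Harke 3.953, Galen 5.372.
Rounding down gives 2, 2, 3, 5 = 12 seats, so the divisor must be adjusted.
With modified divisor 15000: modified quotas Brisco 2.796, Carrow 2.737, Harke 4.678, Galen 6.358.
Rounding down: Brisco 2, Carrow 2, Harke 4, Galen 6 (total 14).

Brisco=2, Carrow=2, Harke=4, Galen=6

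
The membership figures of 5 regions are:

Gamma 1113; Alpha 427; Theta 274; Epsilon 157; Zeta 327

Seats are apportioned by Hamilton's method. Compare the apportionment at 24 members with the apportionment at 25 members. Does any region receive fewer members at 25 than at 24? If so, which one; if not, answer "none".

At 24 seats: Gamma 12, Alpha 4, Theta 3, Epsilon 2, Zeta 3.
At 25 seats: Gamma 12, Alpha 5, Theta 3, Epsilon 2, Zeta 3.
No region's allocation decreased.

none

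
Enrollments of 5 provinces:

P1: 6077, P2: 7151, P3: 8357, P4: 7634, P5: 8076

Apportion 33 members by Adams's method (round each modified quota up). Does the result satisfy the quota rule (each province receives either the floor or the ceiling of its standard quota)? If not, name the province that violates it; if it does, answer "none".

none

Standard quotas: P1 5.377, P2 6.327, P3 7.395, P4 6.755, P5 7.146.
Adams allocation: P1 6, P2 6, P3 7, P4 7, P5 7.
Every allocation lies between the lower and upper quota.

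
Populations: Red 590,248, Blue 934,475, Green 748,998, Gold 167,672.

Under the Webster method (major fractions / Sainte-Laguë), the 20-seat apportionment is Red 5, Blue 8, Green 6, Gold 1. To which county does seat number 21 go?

Green

Priority for the next seat is population ÷ (current seats + 0.5).
Priorities: Red 107317.818, Blue 109938.235, Green 115230.462, Gold 111781.333.
Highest priority: Green.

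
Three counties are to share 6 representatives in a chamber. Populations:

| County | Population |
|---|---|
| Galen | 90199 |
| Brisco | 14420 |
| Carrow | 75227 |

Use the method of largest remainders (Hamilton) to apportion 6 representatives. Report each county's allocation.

Standard divisor: 179846 ÷ 6 ≈ 29974.333.
Standard quotas: Galen 3.0092, Brisco 0.4811, Carrow 2.5097.
Lower quotas: Galen 3, Brisco 0, Carrow 2 (sum 5, leaving 1 seat).
Remainders in descending order: Carrow 0.5097, Brisco 0.4811, Galen 0.0092.
The surplus seat goes to Carrow.

Galen 3; Brisco 0; Carrow 3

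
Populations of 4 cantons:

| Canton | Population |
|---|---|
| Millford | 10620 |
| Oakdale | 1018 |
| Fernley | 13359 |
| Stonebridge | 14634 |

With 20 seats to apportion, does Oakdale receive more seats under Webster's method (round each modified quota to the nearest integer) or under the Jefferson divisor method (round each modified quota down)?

Webster: Millford 5, Oakdale 1, Fernley 7, Stonebridge 7.
Jefferson: Millford 5, Oakdale 0, Fernley 7, Stonebridge 8.
Oakdale gets 1 under Webster and 0 under Jefferson.

Webster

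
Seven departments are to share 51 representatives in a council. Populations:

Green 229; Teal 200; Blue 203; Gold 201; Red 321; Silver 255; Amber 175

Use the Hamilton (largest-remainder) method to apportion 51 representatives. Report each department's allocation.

Green 7; Teal 6; Blue 7; Gold 7; Red 10; Silver 8; Amber 6

Standard divisor: 1584 ÷ 51 ≈ 31.059.
Standard quotas: Green 7.373, Teal 6.439, Blue 6.536, Gold 6.472, Red 10.335, Silver 8.210, Amber 5.634.
Lower quotas: Green 7, Teal 6, Blue 6, Gold 6, Red 10, Silver 8, Amber 5 (sum 48, leaving 3 seats).
Remainders in descending order: Amber 0.634, Blue 0.536, Gold 0.472, Teal 0.439, Green 0.373, Red 0.335, Silver 0.210.
The surplus seats go to Amber, Blue, Gold.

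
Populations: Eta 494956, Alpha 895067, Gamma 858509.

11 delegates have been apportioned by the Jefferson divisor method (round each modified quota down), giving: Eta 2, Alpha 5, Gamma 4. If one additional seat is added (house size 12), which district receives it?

Priority for the next seat is population ÷ (current seats + 1).
Priorities: Eta 164985.333, Alpha 149177.833, Gamma 171701.800.
Highest priority: Gamma.

Gamma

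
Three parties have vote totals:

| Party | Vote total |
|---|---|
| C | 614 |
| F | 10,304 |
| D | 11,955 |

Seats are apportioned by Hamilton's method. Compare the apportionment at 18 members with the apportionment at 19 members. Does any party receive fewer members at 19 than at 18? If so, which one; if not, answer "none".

C

At 18 seats: C 1, F 8, D 9.
At 19 seats: C 0, F 9, D 10.
C drops from 1 to 0.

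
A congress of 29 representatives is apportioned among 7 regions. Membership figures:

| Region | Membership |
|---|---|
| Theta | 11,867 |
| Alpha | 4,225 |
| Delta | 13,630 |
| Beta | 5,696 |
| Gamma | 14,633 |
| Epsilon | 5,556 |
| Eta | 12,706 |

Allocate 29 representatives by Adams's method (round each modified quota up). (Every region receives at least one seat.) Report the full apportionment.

Theta: 5, Alpha: 2, Delta: 5, Beta: 3, Gamma: 6, Epsilon: 3, Eta: 5

Standard divisor 68313/29 ≈ 2355.621; standard quotas: Theta 5.038, Alpha 1.794, Delta 5.786, Beta 2.418, Gamma 6.212, Epsilon 2.359, Eta 5.394.
Rounding up gives 6, 2, 6, 3, 7, 3, 6 = 33 seats, so the divisor must be adjusted.
With modified divisor 2750: modified quotas Theta 4.315, Alpha 1.536, Delta 4.956, Beta 2.071, Gamma 5.321, Epsilon 2.020, Eta 4.620.
Rounding up: Theta 5, Alpha 2, Delta 5, Beta 3, Gamma 6, Epsilon 3, Eta 5 (total 29).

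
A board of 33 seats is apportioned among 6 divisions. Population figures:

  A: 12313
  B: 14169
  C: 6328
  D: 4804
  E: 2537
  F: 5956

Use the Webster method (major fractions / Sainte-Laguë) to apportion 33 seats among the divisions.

Standard divisor 46107/33 ≈ 1397.182; standard quotas: A 8.813, B 10.141, C 4.529, D 3.438, E 1.816, F 4.263.
Rounding to the nearest integer gives A 9, B 10, C 5, D 3, E 2, F 4 — total 33, matching the house size, so no adjustment is needed.

A 9, B 10, C 5, D 3, E 2, F 4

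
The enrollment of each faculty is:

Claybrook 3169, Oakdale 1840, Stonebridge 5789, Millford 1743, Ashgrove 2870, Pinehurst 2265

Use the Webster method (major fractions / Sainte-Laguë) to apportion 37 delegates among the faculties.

Claybrook 6; Oakdale 4; Stonebridge 12; Millford 4; Ashgrove 6; Pinehurst 5

Standard divisor 17676/37 ≈ 477.73; standard quotas: Claybrook 6.633, Oakdale 3.852, Stonebridge 12.118, Millford 3.649, Ashgrove 6.008, Pinehurst 4.741.
Rounding to the nearest integer gives 7, 4, 12, 4, 6, 5 = 38 seats, so the divisor must be adjusted.
With modified divisor 490: modified quotas Claybrook 6.467, Oakdale 3.755, Stonebridge 11.814, Millford 3.557, Ashgrove 5.857, Pinehurst 4.622.
Rounding to the nearest integer: Claybrook 6, Oakdale 4, Stonebridge 12, Millford 4, Ashgrove 6, Pinehurst 5 (total 37).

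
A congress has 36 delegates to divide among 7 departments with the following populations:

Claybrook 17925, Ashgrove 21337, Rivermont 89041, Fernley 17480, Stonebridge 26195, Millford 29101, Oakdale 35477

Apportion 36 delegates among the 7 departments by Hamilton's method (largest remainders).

Claybrook=3, Ashgrove=3, Rivermont=14, Fernley=3, Stonebridge=4, Millford=4, Oakdale=5

The standard divisor is 236556/36 = 6571.
Standard quotas: Claybrook 2.7279, Ashgrove 3.2471, Rivermont 13.5506, Fernley 2.6602, Stonebridge 3.9865, Millford 4.4287, Oakdale 5.3990.
Lower quotas: Claybrook 2, Ashgrove 3, Rivermont 13, Fernley 2, Stonebridge 3, Millford 4, Oakdale 5 (sum 32, leaving 4 seats).
Remainders in descending order: Stonebridge 0.9865, Claybrook 0.7279, Fernley 0.6602, Rivermont 0.5506, Millford 0.4287, Oakdale 0.3990, Ashgrove 0.2471.
The surplus seats go to Stonebridge, Claybrook, Fernley, Rivermont.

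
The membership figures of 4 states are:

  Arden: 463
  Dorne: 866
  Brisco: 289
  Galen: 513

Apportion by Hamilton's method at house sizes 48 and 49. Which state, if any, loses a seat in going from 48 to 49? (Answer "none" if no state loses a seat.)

At 48 seats: Arden 10, Dorne 19, Brisco 7, Galen 12.
At 49 seats: Arden 11, Dorne 20, Brisco 6, Galen 12.
Brisco drops from 7 to 6.

Brisco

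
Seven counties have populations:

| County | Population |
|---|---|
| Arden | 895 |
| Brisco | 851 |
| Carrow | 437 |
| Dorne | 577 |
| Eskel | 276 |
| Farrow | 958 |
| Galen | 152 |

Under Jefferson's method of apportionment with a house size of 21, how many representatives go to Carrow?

2

Standard divisor 4146/21 ≈ 197.429; standard quotas: Arden 4.533, Brisco 4.310, Carrow 2.213, Dorne 2.923, Eskel 1.398, Farrow 4.852, Galen 0.770.
Rounding down gives 4, 4, 2, 2, 1, 4, 0 = 17 seats, so the divisor must be adjusted.
With modified divisor 165: modified quotas Arden 5.424, Brisco 5.158, Carrow 2.648, Dorne 3.497, Eskel 1.673, Farrow 5.806, Galen 0.921.
Rounding down: Arden 5, Brisco 5, Carrow 2, Dorne 3, Eskel 1, Farrow 5, Galen 0 (total 21).
Carrow receives 2.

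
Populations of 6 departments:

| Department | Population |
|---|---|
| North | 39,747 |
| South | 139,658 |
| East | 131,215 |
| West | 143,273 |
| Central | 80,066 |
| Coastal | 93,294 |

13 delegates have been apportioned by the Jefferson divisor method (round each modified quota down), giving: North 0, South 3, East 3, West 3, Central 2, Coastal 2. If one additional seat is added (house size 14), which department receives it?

Priority for the next seat is population ÷ (current seats + 1).
Priorities: North 39747.000, South 34914.500, East 32803.750, West 35818.250, Central 26688.667, Coastal 31098.000.
Highest priority: North.

North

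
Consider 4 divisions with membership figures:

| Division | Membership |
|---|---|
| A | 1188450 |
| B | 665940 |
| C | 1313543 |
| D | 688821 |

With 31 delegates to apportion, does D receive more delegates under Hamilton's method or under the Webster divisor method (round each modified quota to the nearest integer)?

Hamilton: A 10, B 5, C 11, D 5.
Webster: A 10, B 5, C 10, D 6.
D gets 5 under Hamilton and 6 under Webster.

Webster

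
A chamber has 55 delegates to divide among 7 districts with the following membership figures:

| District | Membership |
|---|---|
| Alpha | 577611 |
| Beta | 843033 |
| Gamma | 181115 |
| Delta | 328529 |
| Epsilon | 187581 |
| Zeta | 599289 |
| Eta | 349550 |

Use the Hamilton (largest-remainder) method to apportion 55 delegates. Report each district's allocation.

Total 3066708; standard divisor 3066708/55 ≈ 55758.327.
Standard quotas: Alpha 10.3592, Beta 15.1194, Gamma 3.2482, Delta 5.8920, Epsilon 3.3642, Zeta 10.7480, Eta 6.2690.
Lower quotas: Alpha 10, Beta 15, Gamma 3, Delta 5, Epsilon 3, Zeta 10, Eta 6 (sum 52, leaving 3 seats).
Remainders in descending order: Delta 0.8920, Zeta 0.7480, Epsilon 0.3642, Alpha 0.3592, Eta 0.2690, Gamma 0.2482, Beta 0.1194.
The surplus seats go to Delta, Zeta, Epsilon.

Alpha 10, Beta 15, Gamma 3, Delta 6, Epsilon 4, Zeta 11, Eta 6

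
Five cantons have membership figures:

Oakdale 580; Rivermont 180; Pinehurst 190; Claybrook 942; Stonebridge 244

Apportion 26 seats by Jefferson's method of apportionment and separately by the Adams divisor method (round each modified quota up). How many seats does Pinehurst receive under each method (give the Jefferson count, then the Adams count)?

Jefferson: Oakdale 7, Rivermont 2, Pinehurst 2, Claybrook 12, Stonebridge 3.
Adams: Oakdale 7, Rivermont 2, Pinehurst 3, Claybrook 11, Stonebridge 3.
Pinehurst gets 2 under Jefferson and 3 under Adams.

2 and 3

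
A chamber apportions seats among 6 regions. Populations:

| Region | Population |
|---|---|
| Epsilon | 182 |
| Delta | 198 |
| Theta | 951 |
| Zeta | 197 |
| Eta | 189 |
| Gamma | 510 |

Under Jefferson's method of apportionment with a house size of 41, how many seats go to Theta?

19

Standard divisor 2227/41 ≈ 54.317; standard quotas: Epsilon 3.351, Delta 3.645, Theta 17.508, Zeta 3.627, Eta 3.480, Gamma 9.389.
Rounding down gives 3, 3, 17, 3, 3, 9 = 38 seats, so the divisor must be adjusted.
With modified divisor 49.8: modified quotas Epsilon 3.655, Delta 3.976, Theta 19.096, Zeta 3.956, Eta 3.795, Gamma 10.241.
Rounding down: Epsilon 3, Delta 3, Theta 19, Zeta 3, Eta 3, Gamma 10 (total 41).
Theta receives 19.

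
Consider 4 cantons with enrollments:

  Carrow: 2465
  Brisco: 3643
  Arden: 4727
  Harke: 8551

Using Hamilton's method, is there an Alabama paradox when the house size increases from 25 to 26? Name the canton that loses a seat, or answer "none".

At 25 seats: Carrow 3, Brisco 5, Arden 6, Harke 11.
At 26 seats: Carrow 3, Brisco 5, Arden 6, Harke 12.
No canton's allocation decreased.

none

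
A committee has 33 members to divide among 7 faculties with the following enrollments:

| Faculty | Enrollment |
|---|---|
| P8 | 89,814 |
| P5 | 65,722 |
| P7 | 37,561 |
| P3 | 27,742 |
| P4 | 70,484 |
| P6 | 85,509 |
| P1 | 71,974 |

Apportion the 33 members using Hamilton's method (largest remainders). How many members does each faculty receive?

P8 7; P5 5; P7 3; P3 2; P4 5; P6 6; P1 5

The standard divisor is 448806/33 ≈ 13600.182.
Standard quotas: P8 6.6039, P5 4.8324, P7 2.7618, P3 2.0398, P4 5.1826, P6 6.2873, P1 5.2921.
Lower quotas: P8 6, P5 4, P7 2, P3 2, P4 5, P6 6, P1 5 (sum 30, leaving 3 seats).
Remainders in descending order: P5 0.8324, P7 0.7618, P8 0.6039, P1 0.2921, P6 0.2873, P4 0.1826, P3 0.0398.
The surplus seats go to P5, P7, P8.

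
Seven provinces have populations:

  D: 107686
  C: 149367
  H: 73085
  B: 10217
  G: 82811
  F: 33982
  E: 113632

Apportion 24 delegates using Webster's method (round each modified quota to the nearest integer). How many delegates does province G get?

Standard divisor 570780/24 ≈ 23782.5; standard quotas: D 4.528, C 6.281, H 3.073, B 0.430, G 3.482, F 1.429, E 4.778.
Rounding to the nearest integer gives 5, 6, 3, 0, 3, 1, 5 = 23 seats, so the divisor must be adjusted.
With modified divisor 23300: modified quotas D 4.622, C 6.411, H 3.137, B 0.438, G 3.554, F 1.458, E 4.877.
Rounding to the nearest integer: D 5, C 6, H 3, B 0, G 4, F 1, E 5 (total 24).
G receives 4.

4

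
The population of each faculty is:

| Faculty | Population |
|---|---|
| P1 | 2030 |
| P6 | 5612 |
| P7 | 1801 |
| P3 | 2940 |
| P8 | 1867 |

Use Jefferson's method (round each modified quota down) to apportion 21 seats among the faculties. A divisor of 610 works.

With modified divisor 610: modified quotas P1 3.328, P6 9.200, P7 2.952, P3 4.820, P8 3.061.
Rounding down: P1 3, P6 9, P7 2, P3 4, P8 3 (total 21).

P1: 3, P6: 9, P7: 2, P3: 4, P8: 3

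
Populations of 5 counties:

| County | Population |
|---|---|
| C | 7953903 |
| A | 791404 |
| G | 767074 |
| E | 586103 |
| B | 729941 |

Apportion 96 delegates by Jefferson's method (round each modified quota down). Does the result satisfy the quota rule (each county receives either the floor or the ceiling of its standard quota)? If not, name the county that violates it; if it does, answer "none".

C

Standard quotas: C 70.516, A 7.016, G 6.801, E 5.196, B 6.471.
Jefferson allocation: C 72, A 7, G 6, E 5, B 6.
C has quota 70.516 (lower 70, upper 71) but receives 72 — outside the quota interval.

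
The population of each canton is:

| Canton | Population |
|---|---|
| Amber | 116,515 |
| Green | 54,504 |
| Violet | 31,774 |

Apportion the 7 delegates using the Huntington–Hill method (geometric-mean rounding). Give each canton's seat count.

With divisor 29844: modified quotas Amber 3.904, Green 1.826, Violet 1.065.
Geometric-mean thresholds: Amber √(3·4)=3.464, Green √(1·2)=1.414, Violet √(1·2)=1.414.
Each quota rounded against its threshold gives Amber 4, Green 2, Violet 1 (total 7).

Amber: 4, Green: 2, Violet: 1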